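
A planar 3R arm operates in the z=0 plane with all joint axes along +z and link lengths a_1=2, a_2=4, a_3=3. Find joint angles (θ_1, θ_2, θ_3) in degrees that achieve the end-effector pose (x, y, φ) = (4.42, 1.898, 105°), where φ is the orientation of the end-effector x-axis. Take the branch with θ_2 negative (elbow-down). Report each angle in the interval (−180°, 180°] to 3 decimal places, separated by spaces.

29.995 -59.989 134.994

wrist centre = target − a_3·(cos φ, sin φ) = (5.1965, -0.9998)
cos θ_2 = (28.0027−2²−4²)/(2·2·4) = 0.5002; θ_2 = -59.9887° (elbow-down)
β = atan2(-0.9998,5.1965) = -10.8904°; ψ = atan2(-3.4637,4.0007) = -40.8854°
θ_1 = β − ψ = 29.9950°
θ_3 = φ − θ_1 − θ_2 = 134.9938° (wrapped to (-180°,180°])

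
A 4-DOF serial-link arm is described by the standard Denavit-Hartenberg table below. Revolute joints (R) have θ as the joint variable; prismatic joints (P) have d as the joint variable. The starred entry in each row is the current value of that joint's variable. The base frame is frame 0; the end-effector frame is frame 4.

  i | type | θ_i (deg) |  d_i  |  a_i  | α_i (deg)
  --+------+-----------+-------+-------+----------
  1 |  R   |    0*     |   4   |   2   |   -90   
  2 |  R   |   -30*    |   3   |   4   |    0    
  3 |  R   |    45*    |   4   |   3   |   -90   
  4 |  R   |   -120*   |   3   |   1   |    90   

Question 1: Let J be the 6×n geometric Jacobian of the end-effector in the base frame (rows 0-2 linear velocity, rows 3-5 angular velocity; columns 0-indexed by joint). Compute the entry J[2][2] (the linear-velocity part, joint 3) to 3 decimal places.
-1.638

axis z_2 = (0.0000,1.0000,0.0000); lever o_n−o_2 = (1.6384,4.8660,-3.5448)
cross product → J_v[:, 2] = (-3.5448,0.0000,-1.6384)
J_ω[:, 2] = z_2
entry J[2][2] = -1.6384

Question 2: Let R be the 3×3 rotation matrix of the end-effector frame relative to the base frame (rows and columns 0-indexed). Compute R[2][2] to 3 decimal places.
End-effector z-axis (col 2 of R) = (-0.8365,-0.5000,0.2241)
R[2][2] = 0.2241

0.224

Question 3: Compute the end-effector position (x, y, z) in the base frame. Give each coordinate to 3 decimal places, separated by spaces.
7.102 7.866 2.455

after link 1: o_1 = (2.0000, 0.0000, 4.0000)
after link 2: o_2 = (5.4641, 3.0000, 6.0000)
after link 3: o_3 = (8.3619, 7.0000, 5.2235)
after link 4: o_4 = (7.1025, 7.8660, 2.4552)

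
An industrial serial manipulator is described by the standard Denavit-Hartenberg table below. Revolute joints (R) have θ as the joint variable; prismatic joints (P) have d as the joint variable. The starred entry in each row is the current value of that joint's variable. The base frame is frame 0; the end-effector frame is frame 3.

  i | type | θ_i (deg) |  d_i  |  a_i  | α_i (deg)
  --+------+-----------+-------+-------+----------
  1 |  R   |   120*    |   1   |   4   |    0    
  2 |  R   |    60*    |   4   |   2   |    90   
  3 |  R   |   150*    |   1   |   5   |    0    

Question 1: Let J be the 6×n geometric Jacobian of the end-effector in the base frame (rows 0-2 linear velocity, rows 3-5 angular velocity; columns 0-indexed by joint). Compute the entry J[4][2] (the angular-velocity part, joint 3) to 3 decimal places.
1.000

axis z_2 = (0.0000,1.0000,0.0000); lever o_n−o_2 = (4.3301,1.0000,2.5000)
cross product → J_v[:, 2] = (2.5000,-0.0000,-4.3301)
J_ω[:, 2] = z_2
entry J[4][2] = 1.0000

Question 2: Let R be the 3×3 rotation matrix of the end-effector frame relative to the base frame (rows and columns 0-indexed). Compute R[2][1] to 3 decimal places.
End-effector y-axis (col 1 of R) = (0.5000,-0.0000,-0.8660)
R[2][1] = -0.8660

-0.866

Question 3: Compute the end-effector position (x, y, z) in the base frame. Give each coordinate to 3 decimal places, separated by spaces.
after link 1: o_1 = (-2.0000, 3.4641, 1.0000)
after link 2: o_2 = (-4.0000, 3.4641, 5.0000)
after link 3: o_3 = (0.3301, 4.4641, 7.5000)

0.330 4.464 7.500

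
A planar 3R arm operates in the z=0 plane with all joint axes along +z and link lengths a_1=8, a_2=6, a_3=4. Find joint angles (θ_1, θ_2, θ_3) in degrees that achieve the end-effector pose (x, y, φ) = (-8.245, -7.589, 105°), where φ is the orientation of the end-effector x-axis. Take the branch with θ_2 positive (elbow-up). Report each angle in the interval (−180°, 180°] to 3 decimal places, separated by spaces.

-134.996 29.993 -149.997

wrist centre = target − a_3·(cos φ, sin φ) = (-7.2097, -11.4527)
cos θ_2 = (183.1445−8²−6²)/(2·8·6) = 0.8661; θ_2 = 29.9927° (elbow-up)
β = atan2(-11.4527,-7.2097) = -122.1913°; ψ = atan2(2.9993,13.1965) = 12.8048°
θ_1 = β − ψ = -134.9961°
θ_3 = φ − θ_1 − θ_2 = -149.9966° (wrapped to (-180°,180°])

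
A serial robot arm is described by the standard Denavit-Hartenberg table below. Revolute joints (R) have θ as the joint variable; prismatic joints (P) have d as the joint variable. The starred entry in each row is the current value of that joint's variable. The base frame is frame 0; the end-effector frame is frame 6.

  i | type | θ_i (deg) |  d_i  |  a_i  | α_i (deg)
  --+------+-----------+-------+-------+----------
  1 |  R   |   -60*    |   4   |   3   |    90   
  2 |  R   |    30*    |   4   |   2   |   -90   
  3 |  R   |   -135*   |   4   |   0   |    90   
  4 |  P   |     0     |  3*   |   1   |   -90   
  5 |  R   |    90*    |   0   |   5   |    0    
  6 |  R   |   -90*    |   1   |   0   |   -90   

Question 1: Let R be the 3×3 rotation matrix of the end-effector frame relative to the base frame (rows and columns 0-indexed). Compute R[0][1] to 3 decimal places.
0.250

End-effector y-axis (col 1 of R) = (0.2500,-0.4330,-0.8660)
R[0][1] = 0.2500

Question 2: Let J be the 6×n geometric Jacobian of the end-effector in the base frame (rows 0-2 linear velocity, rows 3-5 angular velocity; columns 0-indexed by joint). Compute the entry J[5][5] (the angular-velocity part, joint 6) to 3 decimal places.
axis z_5 = (-0.2500,0.4330,0.8660); lever o_n−o_5 = (-0.2500,0.4330,0.8660)
cross product → J_v[:, 5] = (-0.0000,0.0000,-0.0000)
J_ω[:, 5] = z_5
entry J[5][5] = 0.8660

0.866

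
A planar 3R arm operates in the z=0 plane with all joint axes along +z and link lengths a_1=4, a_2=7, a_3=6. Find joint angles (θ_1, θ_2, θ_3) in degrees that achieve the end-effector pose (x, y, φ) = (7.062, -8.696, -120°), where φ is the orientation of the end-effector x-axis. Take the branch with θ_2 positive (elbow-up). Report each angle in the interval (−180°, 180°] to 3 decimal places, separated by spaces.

wrist centre = target − a_3·(cos φ, sin φ) = (10.0620, -3.4998)
cos θ_2 = (113.4928−4²−7²)/(2·4·7) = 0.8659; θ_2 = 30.0095° (elbow-up)
β = atan2(-3.4998,10.0620) = -19.1791°; ψ = atan2(3.5010,10.0616) = 19.1857°
θ_1 = β − ψ = -38.3648°
θ_3 = φ − θ_1 − θ_2 = -111.6447° (wrapped to (-180°,180°])

-38.365 30.010 -111.645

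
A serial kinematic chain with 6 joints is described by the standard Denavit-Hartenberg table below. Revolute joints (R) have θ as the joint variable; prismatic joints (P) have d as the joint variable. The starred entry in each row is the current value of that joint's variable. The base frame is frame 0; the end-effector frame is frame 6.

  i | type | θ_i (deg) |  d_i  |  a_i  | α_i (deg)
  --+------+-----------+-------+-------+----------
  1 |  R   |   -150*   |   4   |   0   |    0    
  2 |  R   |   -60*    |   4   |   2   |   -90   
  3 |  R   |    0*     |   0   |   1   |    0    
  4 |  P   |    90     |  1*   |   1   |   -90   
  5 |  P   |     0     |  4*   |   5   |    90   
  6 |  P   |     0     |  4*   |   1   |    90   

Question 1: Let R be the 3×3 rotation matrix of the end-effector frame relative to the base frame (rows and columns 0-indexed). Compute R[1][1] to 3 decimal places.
End-effector y-axis (col 1 of R) = (-0.5000,-0.8660,0.0000)
R[1][1] = -0.8660

-0.866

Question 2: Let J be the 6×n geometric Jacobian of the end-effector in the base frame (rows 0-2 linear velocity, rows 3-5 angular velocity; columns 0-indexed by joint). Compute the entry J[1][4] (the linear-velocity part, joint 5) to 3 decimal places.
prismatic axis z_4 = (0.8660,-0.5000,-0.0000)
J_v[:, 4] = z_4; J_ω[:, 4] = (0,0,0)
entry J[1][4] = -0.5000

-0.500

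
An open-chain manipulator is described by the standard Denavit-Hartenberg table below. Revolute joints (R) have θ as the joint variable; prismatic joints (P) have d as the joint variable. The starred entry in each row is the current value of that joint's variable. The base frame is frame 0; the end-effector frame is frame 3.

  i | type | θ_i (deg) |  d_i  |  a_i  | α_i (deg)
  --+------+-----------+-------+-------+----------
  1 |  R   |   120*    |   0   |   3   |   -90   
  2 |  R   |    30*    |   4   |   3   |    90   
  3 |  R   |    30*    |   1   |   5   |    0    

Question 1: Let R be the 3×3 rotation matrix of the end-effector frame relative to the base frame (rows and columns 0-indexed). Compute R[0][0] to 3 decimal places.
End-effector x-axis (col 0 of R) = (-0.8080,0.3995,-0.4330)
R[0][0] = -0.8080

-0.808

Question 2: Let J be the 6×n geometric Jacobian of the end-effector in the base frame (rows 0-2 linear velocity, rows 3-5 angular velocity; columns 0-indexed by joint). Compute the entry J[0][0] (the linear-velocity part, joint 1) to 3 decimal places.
axis z_0 = ẑ; lever o_n−o_0 = (-10.5532,5.2787,-2.7990)
cross product → J_v[:, 0] = (-5.2787,-10.5532,0.0000)
J_ω[:, 0] = z_0
entry J[0][0] = -5.2787

-5.279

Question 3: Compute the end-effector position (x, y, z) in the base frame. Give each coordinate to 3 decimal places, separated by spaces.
-10.553 5.279 -2.799

after link 1: o_1 = (-1.5000, 2.5981, 0.0000)
after link 2: o_2 = (-6.2631, 2.8481, -1.5000)
after link 3: o_3 = (-10.5532, 5.2787, -2.7990)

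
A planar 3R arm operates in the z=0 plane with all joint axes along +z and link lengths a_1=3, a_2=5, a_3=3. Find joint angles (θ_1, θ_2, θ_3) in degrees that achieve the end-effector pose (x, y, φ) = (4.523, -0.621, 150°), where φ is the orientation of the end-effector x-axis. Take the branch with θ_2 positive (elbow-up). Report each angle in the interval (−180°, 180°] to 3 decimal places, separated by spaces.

wrist centre = target − a_3·(cos φ, sin φ) = (7.1211, -2.1210)
cos θ_2 = (55.2084−3²−5²)/(2·3·5) = 0.7069; θ_2 = 45.0131° (elbow-up)
β = atan2(-2.1210,7.1211) = -16.5861°; ψ = atan2(3.5363,6.5347) = 28.4205°
θ_1 = β − ψ = -45.0066°
θ_3 = φ − θ_1 − θ_2 = 149.9935° (wrapped to (-180°,180°])

-45.007 45.013 149.994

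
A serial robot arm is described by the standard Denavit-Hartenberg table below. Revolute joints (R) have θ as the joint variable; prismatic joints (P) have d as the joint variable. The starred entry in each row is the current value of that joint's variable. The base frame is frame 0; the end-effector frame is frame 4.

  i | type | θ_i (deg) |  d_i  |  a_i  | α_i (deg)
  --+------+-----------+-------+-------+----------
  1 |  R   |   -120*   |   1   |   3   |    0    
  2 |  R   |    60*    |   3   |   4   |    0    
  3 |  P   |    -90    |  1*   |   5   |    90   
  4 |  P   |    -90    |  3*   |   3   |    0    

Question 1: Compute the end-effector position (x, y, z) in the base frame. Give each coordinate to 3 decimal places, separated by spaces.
after link 1: o_1 = (-1.5000, -2.5981, 1.0000)
after link 2: o_2 = (0.5000, -6.0622, 4.0000)
after link 3: o_3 = (-3.8301, -8.5622, 5.0000)
after link 4: o_4 = (-5.3301, -5.9641, 2.0000)

-5.330 -5.964 2.000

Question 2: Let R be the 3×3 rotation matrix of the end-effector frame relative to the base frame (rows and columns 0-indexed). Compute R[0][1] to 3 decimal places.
End-effector y-axis (col 1 of R) = (-0.8660,-0.5000,0.0000)
R[0][1] = -0.8660

-0.866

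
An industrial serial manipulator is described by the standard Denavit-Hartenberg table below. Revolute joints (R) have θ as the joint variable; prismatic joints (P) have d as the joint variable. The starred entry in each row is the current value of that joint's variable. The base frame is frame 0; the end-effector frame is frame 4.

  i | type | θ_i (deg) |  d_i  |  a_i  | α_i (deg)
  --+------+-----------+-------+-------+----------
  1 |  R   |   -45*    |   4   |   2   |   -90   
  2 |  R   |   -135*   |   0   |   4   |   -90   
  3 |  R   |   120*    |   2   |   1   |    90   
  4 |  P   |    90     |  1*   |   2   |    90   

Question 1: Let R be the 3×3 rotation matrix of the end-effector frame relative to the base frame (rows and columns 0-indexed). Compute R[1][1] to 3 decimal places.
End-effector y-axis (col 1 of R) = (-0.7866,0.0795,0.6124)
R[1][1] = 0.0795

0.079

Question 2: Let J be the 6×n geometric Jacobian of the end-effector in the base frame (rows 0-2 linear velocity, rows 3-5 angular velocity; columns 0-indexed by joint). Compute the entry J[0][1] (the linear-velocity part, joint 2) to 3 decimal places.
axis z_1 = (0.7071,0.7071,0.0000); lever o_n−o_1 = (-1.1489,-0.7829,5.9157)
cross product → J_v[:, 1] = (4.1830,-4.1830,0.2588)
J_ω[:, 1] = z_1
entry J[0][1] = 4.1830

4.183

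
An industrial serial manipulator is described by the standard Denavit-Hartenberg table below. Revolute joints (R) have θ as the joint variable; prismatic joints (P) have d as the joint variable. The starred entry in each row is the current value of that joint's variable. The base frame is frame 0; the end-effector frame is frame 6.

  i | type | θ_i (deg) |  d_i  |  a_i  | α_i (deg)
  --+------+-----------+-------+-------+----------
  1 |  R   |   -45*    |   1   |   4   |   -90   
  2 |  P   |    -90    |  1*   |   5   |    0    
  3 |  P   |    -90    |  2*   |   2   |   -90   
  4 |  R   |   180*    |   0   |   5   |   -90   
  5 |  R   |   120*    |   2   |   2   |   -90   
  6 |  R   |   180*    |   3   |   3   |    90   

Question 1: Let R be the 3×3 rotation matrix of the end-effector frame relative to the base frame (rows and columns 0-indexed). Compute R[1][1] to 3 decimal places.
0.612

End-effector y-axis (col 1 of R) = (-0.6124,0.6124,0.5000)
R[1][1] = 0.6124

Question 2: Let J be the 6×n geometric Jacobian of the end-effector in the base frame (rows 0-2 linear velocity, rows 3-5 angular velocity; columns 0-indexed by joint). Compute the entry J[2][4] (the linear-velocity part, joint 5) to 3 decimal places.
2.098

axis z_4 = (0.7071,0.7071,0.0000); lever o_n−o_4 = (-0.0694,2.8978,2.3660)
cross product → J_v[:, 4] = (1.6730,-1.6730,2.0981)
J_ω[:, 4] = z_4
entry J[2][4] = 2.0981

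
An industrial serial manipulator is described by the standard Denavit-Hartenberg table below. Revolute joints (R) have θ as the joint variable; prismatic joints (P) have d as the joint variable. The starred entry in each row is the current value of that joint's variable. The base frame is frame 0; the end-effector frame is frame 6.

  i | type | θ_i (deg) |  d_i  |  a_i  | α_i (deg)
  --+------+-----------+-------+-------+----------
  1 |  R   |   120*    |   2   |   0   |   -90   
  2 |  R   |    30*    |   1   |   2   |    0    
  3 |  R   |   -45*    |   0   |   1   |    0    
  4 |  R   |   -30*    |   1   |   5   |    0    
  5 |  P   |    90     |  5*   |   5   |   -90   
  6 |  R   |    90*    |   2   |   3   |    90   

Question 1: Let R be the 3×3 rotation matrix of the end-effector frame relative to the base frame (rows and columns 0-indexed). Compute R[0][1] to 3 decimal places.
End-effector y-axis (col 1 of R) = (0.3536,-0.6124,-0.7071)
R[0][1] = 0.3536

0.354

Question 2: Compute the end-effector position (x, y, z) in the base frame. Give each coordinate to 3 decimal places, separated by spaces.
-7.642 5.235 -0.155

after link 1: o_1 = (0.0000, 0.0000, 2.0000)
after link 2: o_2 = (-1.7321, 1.0000, 1.0000)
after link 3: o_3 = (-2.2150, 1.8365, 1.2588)
after link 4: o_4 = (-4.8488, 4.3984, 4.7944)
after link 5: o_5 = (-10.9467, 4.9602, 1.2588)
after link 6: o_6 = (-7.6415, 5.2355, -0.1554)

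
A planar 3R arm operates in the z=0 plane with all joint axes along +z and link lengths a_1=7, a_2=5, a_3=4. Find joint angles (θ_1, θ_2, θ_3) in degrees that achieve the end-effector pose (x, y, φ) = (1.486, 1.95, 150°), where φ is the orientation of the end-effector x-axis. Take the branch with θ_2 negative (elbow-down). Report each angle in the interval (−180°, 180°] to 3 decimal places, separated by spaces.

45.003 -134.996 -120.007

wrist centre = target − a_3·(cos φ, sin φ) = (4.9501, -0.0500)
cos θ_2 = (24.5060−7²−5²)/(2·7·5) = -0.7071; θ_2 = -134.9960° (elbow-down)
β = atan2(-0.0500,4.9501) = -0.5787°; ψ = atan2(-3.5358,3.4647) = -45.5816°
θ_1 = β − ψ = 45.0029°
θ_3 = φ − θ_1 − θ_2 = -120.0070° (wrapped to (-180°,180°])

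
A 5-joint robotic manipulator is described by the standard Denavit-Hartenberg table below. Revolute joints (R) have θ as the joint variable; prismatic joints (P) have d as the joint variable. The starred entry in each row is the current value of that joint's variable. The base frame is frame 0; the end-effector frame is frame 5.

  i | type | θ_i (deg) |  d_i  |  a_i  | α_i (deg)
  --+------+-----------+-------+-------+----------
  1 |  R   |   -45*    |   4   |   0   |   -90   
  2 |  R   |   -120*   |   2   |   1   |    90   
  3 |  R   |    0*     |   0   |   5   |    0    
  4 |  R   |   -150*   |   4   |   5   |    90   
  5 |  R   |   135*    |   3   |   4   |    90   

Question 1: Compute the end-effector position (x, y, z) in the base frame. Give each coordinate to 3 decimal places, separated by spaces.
after link 1: o_1 = (0.0000, 0.0000, 4.0000)
after link 2: o_2 = (1.0607, 1.7678, 4.8660)
after link 3: o_3 = (-0.7071, 3.5355, 9.1962)
after link 4: o_4 = (-3.3934, 2.6863, 3.4462)
after link 5: o_5 = (-2.6241, 7.5912, 2.8542)

-2.624 7.591 2.854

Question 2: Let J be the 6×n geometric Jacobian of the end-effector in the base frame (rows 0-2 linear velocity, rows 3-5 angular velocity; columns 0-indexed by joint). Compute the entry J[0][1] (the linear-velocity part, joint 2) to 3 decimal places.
-0.810

axis z_1 = (0.7071,0.7071,0.0000); lever o_n−o_1 = (-2.6241,7.5912,-1.1458)
cross product → J_v[:, 1] = (-0.8102,0.8102,7.2233)
J_ω[:, 1] = z_1
entry J[0][1] = -0.8102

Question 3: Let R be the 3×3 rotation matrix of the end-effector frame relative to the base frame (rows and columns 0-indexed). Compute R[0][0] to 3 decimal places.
-0.400

End-effector x-axis (col 0 of R) = (-0.3995,0.8995,0.1768)
R[0][0] = -0.3995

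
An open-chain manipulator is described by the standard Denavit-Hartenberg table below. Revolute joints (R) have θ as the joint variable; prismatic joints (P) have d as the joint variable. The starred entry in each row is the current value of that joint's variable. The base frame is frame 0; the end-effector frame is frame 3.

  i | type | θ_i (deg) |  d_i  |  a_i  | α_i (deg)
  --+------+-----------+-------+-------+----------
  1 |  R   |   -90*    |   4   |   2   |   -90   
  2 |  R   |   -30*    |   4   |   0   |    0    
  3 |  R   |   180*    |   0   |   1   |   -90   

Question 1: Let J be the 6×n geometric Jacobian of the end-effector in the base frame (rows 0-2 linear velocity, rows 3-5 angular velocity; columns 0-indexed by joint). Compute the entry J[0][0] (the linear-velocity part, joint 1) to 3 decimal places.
axis z_0 = ẑ; lever o_n−o_0 = (4.0000,-1.1340,3.5000)
cross product → J_v[:, 0] = (1.1340,4.0000,-0.0000)
J_ω[:, 0] = z_0
entry J[0][0] = 1.1340

1.134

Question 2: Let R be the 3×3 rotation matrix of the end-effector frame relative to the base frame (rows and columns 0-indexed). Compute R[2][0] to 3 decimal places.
-0.500

End-effector x-axis (col 0 of R) = (-0.0000,0.8660,-0.5000)
R[2][0] = -0.5000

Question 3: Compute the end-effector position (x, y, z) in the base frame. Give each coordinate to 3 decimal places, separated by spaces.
after link 1: o_1 = (0.0000, -2.0000, 4.0000)
after link 2: o_2 = (4.0000, -2.0000, 4.0000)
after link 3: o_3 = (4.0000, -1.1340, 3.5000)

4.000 -1.134 3.500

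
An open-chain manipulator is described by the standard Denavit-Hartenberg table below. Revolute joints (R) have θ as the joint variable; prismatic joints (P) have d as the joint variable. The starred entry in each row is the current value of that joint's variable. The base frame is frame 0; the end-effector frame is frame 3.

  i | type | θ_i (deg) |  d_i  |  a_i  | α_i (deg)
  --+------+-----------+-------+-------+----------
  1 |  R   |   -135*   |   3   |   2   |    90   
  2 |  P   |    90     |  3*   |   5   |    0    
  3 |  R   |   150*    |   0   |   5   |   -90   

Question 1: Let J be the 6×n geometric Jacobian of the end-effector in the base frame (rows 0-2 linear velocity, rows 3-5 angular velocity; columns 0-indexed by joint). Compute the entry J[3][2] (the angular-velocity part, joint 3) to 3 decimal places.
-0.707

axis z_2 = (-0.7071,0.7071,0.0000); lever o_n−o_2 = (1.7678,1.7678,-4.3301)
cross product → J_v[:, 2] = (-3.0619,-3.0619,-2.5000)
J_ω[:, 2] = z_2
entry J[3][2] = -0.7071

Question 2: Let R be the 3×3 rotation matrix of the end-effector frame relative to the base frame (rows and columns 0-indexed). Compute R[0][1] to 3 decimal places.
End-effector y-axis (col 1 of R) = (0.7071,-0.7071,-0.0000)
R[0][1] = 0.7071

0.707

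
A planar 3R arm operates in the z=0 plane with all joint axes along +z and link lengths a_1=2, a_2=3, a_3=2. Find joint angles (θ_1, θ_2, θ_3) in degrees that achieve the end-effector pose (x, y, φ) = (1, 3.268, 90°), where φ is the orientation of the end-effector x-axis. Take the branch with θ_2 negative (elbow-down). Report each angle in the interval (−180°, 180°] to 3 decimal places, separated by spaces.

163.475 -149.999 76.523

wrist centre = target − a_3·(cos φ, sin φ) = (1.0000, 1.2680)
cos θ_2 = (2.6078−2²−3²)/(2·2·3) = -0.8660; θ_2 = -149.9988° (elbow-down)
β = atan2(1.2680,1.0000) = 51.7392°; ψ = atan2(-1.5001,-0.5980) = -111.7362°
θ_1 = β − ψ = 163.4754°
θ_3 = φ − θ_1 − θ_2 = 76.5234° (wrapped to (-180°,180°])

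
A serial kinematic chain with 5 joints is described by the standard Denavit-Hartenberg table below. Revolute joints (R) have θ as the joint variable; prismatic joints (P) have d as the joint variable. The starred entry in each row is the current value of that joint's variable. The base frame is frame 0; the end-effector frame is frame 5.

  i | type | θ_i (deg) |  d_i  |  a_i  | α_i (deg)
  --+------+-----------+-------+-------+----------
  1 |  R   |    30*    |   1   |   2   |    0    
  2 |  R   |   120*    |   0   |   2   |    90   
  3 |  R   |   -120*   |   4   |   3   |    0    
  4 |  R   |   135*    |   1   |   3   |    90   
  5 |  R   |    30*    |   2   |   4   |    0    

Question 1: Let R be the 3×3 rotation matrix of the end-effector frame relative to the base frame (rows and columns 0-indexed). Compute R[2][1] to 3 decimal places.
-0.129

End-effector y-axis (col 1 of R) = (0.8513,0.5085,-0.1294)
R[2][1] = -0.1294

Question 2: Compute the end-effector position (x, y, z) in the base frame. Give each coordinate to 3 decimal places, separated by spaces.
after link 1: o_1 = (1.7321, 1.0000, 1.0000)
after link 2: o_2 = (0.0000, 2.0000, 1.0000)
after link 3: o_3 = (3.2990, 4.7141, -1.5981)
after link 4: o_4 = (1.2895, 7.0290, -0.8216)
after link 5: o_5 = (-1.0566, 10.6929, -1.8569)

-1.057 10.693 -1.857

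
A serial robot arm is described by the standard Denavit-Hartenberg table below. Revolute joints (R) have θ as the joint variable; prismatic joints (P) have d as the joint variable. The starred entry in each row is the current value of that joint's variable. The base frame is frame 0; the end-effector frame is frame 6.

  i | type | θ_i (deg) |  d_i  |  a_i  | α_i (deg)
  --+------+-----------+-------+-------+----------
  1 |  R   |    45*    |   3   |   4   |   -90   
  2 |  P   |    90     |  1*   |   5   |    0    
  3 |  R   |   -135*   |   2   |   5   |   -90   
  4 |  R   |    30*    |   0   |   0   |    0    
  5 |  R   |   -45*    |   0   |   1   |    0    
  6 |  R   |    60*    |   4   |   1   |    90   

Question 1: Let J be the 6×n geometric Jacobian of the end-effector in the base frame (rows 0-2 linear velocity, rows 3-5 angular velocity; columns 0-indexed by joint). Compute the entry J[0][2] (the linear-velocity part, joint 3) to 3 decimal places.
axis z_2 = (-0.7071,0.7071,0.0000); lever o_n−o_2 = (4.2393,6.4337,1.8901)
cross product → J_v[:, 2] = (1.3365,1.3365,-7.5470)
J_ω[:, 2] = z_2
entry J[0][2] = 1.3365

1.337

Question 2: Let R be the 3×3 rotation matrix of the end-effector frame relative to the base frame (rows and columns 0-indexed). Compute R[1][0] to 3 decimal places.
-0.146

End-effector x-axis (col 0 of R) = (0.8536,-0.1464,0.5000)
R[1][0] = -0.1464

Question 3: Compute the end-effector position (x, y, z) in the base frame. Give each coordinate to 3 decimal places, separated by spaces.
6.361 9.969 -0.110

after link 1: o_1 = (2.8284, 2.8284, 3.0000)
after link 2: o_2 = (2.1213, 3.5355, -2.0000)
after link 3: o_3 = (3.2071, 7.4497, 1.5355)
after link 4: o_4 = (3.2071, 7.4497, 1.5355)
after link 5: o_5 = (3.5071, 8.1157, 2.2185)
after link 6: o_6 = (6.3606, 9.9693, -0.1099)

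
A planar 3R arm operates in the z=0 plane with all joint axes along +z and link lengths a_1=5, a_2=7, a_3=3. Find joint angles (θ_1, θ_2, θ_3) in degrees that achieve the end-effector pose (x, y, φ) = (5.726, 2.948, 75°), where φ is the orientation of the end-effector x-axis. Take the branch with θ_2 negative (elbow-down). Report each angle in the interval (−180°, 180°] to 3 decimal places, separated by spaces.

90.002 -135.002 120.000

wrist centre = target − a_3·(cos φ, sin φ) = (4.9495, 0.0502)
cos θ_2 = (24.5005−5²−7²)/(2·5·7) = -0.7071; θ_2 = -135.0023° (elbow-down)
β = atan2(0.0502,4.9495) = 0.5814°; ψ = atan2(-4.9495,0.0500) = -89.4206°
θ_1 = β − ψ = 90.0020°
θ_3 = φ − θ_1 − θ_2 = 120.0003° (wrapped to (-180°,180°])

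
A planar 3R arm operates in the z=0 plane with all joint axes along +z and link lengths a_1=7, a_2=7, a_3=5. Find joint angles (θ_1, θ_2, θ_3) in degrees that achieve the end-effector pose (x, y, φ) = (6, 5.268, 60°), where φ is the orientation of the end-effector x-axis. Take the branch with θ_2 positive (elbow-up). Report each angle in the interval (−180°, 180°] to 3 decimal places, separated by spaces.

wrist centre = target − a_3·(cos φ, sin φ) = (3.5000, 0.9379)
cos θ_2 = (13.1296−7²−7²)/(2·7·7) = -0.8660; θ_2 = 149.9999° (elbow-up)
β = atan2(0.9379,3.5000) = 15.0008°; ψ = atan2(3.5000,0.9378) = 74.9999°
θ_1 = β − ψ = -59.9992°
θ_3 = φ − θ_1 − θ_2 = -30.0007° (wrapped to (-180°,180°])

-59.999 150.000 -30.001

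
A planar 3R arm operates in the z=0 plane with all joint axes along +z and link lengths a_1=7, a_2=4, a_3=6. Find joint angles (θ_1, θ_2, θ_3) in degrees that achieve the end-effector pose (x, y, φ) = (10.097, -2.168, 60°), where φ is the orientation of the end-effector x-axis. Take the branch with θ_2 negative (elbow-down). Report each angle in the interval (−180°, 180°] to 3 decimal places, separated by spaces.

wrist centre = target − a_3·(cos φ, sin φ) = (7.0970, -7.3642)
cos θ_2 = (104.5981−7²−4²)/(2·7·4) = 0.7071; θ_2 = -44.9998° (elbow-down)
β = atan2(-7.3642,7.0970) = -46.0584°; ψ = atan2(-2.8284,9.8284) = -16.0547°
θ_1 = β − ψ = -30.0037°
θ_3 = φ − θ_1 − θ_2 = 135.0034° (wrapped to (-180°,180°])

-30.004 -45.000 135.003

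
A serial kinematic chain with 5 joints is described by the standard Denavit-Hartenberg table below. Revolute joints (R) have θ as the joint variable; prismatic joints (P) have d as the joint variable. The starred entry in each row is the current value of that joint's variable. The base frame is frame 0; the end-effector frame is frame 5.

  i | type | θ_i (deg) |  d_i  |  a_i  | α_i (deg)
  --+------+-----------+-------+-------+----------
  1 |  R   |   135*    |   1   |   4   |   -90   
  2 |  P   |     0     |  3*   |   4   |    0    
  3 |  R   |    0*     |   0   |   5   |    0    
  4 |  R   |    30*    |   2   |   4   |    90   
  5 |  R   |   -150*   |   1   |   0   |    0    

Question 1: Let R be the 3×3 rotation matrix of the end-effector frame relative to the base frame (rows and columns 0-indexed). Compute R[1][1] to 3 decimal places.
0.919

End-effector y-axis (col 1 of R) = (0.3062,0.9186,-0.2500)
R[1][1] = 0.9186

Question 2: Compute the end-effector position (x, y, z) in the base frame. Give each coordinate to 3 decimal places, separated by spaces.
-15.531 8.460 -0.134

after link 1: o_1 = (-2.8284, 2.8284, 1.0000)
after link 2: o_2 = (-7.7782, 3.5355, 1.0000)
after link 3: o_3 = (-11.3137, 7.0711, 1.0000)
after link 4: o_4 = (-15.1774, 8.1063, -1.0000)
after link 5: o_5 = (-15.5310, 8.4599, -0.1340)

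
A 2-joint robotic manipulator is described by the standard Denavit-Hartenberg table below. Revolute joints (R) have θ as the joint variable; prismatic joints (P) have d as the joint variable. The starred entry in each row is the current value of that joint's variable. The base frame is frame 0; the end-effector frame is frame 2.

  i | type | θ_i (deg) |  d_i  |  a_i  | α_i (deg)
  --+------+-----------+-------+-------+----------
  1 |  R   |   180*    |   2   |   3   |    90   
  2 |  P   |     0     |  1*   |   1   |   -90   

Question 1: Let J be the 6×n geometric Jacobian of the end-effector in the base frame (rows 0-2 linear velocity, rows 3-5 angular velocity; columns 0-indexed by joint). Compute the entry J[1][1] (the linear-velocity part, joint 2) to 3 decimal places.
1.000

prismatic axis z_1 = (0.0000,1.0000,0.0000)
J_v[:, 1] = z_1; J_ω[:, 1] = (0,0,0)
entry J[1][1] = 1.0000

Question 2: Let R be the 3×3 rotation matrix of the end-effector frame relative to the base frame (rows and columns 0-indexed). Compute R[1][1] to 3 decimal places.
End-effector y-axis (col 1 of R) = (-0.0000,-1.0000,0.0000)
R[1][1] = -1.0000

-1.000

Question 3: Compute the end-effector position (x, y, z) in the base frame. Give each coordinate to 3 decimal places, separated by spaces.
-4.000 1.000 2.000

after link 1: o_1 = (-3.0000, 0.0000, 2.0000)
after link 2: o_2 = (-4.0000, 1.0000, 2.0000)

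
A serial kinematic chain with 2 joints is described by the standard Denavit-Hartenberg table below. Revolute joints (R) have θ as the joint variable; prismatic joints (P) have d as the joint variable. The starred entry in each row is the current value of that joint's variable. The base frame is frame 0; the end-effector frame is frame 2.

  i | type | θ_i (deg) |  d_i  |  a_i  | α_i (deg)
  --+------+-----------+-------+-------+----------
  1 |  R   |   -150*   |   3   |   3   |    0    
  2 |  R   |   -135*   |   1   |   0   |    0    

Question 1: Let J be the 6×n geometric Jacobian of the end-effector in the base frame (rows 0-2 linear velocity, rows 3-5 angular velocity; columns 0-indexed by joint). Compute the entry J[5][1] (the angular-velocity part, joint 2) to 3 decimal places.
axis z_1 = (0.0000,0.0000,1.0000); lever o_n−o_1 = (0.0000,0.0000,1.0000)
cross product → J_v[:, 1] = (0.0000,0.0000,0.0000)
J_ω[:, 1] = z_1
entry J[5][1] = 1.0000

1.000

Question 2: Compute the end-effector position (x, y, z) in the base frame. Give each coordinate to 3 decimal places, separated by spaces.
-2.598 -1.500 4.000

after link 1: o_1 = (-2.5981, -1.5000, 3.0000)
after link 2: o_2 = (-2.5981, -1.5000, 4.0000)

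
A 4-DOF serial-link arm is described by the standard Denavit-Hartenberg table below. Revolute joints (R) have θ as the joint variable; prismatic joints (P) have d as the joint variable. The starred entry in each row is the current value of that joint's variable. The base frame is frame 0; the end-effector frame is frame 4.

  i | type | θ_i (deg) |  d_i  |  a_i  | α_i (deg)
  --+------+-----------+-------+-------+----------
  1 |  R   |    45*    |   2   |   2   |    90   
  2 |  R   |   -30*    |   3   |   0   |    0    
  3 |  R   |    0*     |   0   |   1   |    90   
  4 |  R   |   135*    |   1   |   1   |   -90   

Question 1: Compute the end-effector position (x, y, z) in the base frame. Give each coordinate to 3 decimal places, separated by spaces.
after link 1: o_1 = (1.4142, 1.4142, 2.0000)
after link 2: o_2 = (3.5355, -0.7071, 2.0000)
after link 3: o_3 = (4.1479, -0.0947, 1.5000)
after link 4: o_4 = (3.8613, -1.3813, 0.9875)

3.861 -1.381 0.988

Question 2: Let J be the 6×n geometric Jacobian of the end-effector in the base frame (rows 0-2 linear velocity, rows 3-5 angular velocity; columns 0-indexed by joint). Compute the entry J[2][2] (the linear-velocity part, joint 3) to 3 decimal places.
axis z_2 = (0.7071,-0.7071,0.0000); lever o_n−o_2 = (0.3258,-0.6742,-1.0125)
cross product → J_v[:, 2] = (0.7159,0.7159,-0.2463)
J_ω[:, 2] = z_2
entry J[2][2] = -0.2463

-0.246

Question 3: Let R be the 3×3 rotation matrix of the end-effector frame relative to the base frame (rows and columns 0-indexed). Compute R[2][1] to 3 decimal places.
0.866

End-effector y-axis (col 1 of R) = (0.3536,0.3536,0.8660)
R[2][1] = 0.8660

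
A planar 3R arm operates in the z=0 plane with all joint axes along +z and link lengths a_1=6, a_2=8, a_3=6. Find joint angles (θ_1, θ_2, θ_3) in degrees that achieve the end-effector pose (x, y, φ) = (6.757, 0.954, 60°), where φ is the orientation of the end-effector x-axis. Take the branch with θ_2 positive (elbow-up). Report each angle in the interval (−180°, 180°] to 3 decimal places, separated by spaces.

-135.005 135.006 59.999

wrist centre = target − a_3·(cos φ, sin φ) = (3.7570, -4.2422)
cos θ_2 = (32.1109−6²−8²)/(2·6·8) = -0.7072; θ_2 = 135.0058° (elbow-up)
β = atan2(-4.2422,3.7570) = -48.4708°; ψ = atan2(5.6563,0.3426) = 86.5341°
θ_1 = β − ψ = -135.0049°
θ_3 = φ − θ_1 − θ_2 = 59.9991° (wrapped to (-180°,180°])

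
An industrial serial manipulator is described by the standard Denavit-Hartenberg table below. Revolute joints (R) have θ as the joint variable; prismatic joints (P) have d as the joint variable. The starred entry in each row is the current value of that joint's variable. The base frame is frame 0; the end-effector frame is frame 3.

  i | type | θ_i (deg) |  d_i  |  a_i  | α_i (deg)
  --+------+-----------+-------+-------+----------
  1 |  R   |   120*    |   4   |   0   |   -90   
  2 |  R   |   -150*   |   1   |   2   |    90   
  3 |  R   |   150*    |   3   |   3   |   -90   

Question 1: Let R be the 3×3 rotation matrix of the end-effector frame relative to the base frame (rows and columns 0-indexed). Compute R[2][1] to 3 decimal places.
0.866

End-effector y-axis (col 1 of R) = (-0.2500,0.4330,0.8660)
R[2][1] = 0.8660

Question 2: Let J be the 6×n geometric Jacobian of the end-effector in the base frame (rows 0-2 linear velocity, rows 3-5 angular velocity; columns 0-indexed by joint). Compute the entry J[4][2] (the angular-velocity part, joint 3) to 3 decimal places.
-0.433

axis z_2 = (0.2500,-0.4330,-0.8660); lever o_n−o_2 = (-1.6740,-0.1005,-3.8971)
cross product → J_v[:, 2] = (1.6005,2.4240,-0.7500)
J_ω[:, 2] = z_2
entry J[4][2] = -0.4330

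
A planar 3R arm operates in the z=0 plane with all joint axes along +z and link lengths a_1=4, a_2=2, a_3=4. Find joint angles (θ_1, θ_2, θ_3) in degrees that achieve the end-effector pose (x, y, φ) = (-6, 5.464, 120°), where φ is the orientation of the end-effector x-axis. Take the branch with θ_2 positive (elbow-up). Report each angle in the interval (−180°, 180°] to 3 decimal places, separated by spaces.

wrist centre = target − a_3·(cos φ, sin φ) = (-4.0000, 1.9999)
cos θ_2 = (19.9996−4²−2²)/(2·4·2) = -0.0000; θ_2 = 90.0015° (elbow-up)
β = atan2(1.9999,-4.0000) = 153.4361°; ψ = atan2(2.0000,3.9999) = 26.5653°
θ_1 = β − ψ = 126.8708°
θ_3 = φ − θ_1 − θ_2 = -96.8722° (wrapped to (-180°,180°])

126.871 90.001 -96.872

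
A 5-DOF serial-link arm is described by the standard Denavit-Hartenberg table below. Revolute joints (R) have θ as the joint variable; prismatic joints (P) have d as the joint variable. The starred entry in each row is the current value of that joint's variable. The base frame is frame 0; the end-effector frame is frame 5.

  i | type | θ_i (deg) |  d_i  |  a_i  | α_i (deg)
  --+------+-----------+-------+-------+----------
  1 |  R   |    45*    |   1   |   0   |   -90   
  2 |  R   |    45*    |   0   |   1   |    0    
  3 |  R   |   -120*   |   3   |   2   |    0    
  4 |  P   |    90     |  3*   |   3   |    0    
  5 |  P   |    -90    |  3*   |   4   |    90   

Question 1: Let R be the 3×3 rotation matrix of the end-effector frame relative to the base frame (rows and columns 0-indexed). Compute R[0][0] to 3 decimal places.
End-effector x-axis (col 0 of R) = (0.1830,0.1830,0.9659)
R[0][0] = 0.1830

0.183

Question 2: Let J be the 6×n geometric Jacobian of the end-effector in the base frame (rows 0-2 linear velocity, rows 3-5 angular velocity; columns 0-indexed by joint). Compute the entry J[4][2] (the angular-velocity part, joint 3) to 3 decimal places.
axis z_2 = (-0.7071,0.7071,0.0000); lever o_n−o_2 = (-3.2168,9.5111,5.0191)
cross product → J_v[:, 2] = (3.5490,3.5490,-4.4507)
J_ω[:, 2] = z_2
entry J[4][2] = 0.7071

0.707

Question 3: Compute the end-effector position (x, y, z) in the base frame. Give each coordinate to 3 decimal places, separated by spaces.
-2.717 10.011 5.312

after link 1: o_1 = (0.0000, 0.0000, 1.0000)
after link 2: o_2 = (0.5000, 0.5000, 0.2929)
after link 3: o_3 = (-1.2553, 2.9873, 2.2247)
after link 4: o_4 = (-1.3276, 7.1577, 1.4483)
after link 5: o_5 = (-2.7168, 10.0111, 5.3120)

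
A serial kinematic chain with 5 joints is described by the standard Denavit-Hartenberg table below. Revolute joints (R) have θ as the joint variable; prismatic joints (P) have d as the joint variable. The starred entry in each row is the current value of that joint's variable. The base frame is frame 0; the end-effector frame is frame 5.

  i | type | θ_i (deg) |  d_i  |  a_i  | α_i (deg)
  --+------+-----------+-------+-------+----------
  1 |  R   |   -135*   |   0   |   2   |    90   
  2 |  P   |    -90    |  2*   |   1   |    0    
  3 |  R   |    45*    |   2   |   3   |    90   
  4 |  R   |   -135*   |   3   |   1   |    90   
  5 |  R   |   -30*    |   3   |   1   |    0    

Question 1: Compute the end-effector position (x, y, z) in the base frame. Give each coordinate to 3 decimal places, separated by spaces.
after link 1: o_1 = (-1.4142, -1.4142, 0.0000)
after link 2: o_2 = (-2.8284, -0.0000, -1.0000)
after link 3: o_3 = (-5.7426, -0.0858, -3.1213)
after link 4: o_4 = (-3.3891, 1.2678, -4.7426)
after link 5: o_5 = (-3.3392, 3.4516, -2.4561)

-3.339 3.452 -2.456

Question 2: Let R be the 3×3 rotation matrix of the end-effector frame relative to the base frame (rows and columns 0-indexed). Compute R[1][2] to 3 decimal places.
0.854

End-effector z-axis (col 2 of R) = (-0.1464,0.8536,0.5000)
R[1][2] = 0.8536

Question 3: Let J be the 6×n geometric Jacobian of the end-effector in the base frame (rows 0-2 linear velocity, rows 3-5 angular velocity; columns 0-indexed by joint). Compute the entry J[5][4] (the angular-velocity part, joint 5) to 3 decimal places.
0.500

axis z_4 = (-0.1464,0.8536,0.5000); lever o_n−o_4 = (0.0499,2.1838,2.2866)
cross product → J_v[:, 4] = (0.8598,0.3598,-0.3624)
J_ω[:, 4] = z_4
entry J[5][4] = 0.5000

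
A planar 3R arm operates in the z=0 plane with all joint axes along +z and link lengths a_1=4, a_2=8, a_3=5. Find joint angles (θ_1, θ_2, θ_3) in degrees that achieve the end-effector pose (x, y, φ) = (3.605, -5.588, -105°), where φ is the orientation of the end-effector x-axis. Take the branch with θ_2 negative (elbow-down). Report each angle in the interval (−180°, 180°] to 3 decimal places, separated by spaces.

wrist centre = target − a_3·(cos φ, sin φ) = (4.8991, -0.7584)
cos θ_2 = (24.5763−4²−8²)/(2·4·8) = -0.8660; θ_2 = -149.9966° (elbow-down)
β = atan2(-0.7584,4.8991) = -8.7994°; ψ = atan2(-4.0004,-2.9280) = -126.2010°
θ_1 = β − ψ = 117.4016°
θ_3 = φ − θ_1 − θ_2 = -72.4050° (wrapped to (-180°,180°])

117.402 -149.997 -72.405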